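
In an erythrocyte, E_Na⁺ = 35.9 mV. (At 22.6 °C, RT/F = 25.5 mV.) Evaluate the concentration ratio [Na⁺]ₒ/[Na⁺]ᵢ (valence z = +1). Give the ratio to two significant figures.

4.1

ln([out]/[in]) = E·z/(25.5) = 35.9 × 1 / 25.5 = 1.4078
[out]/[in] = e^(1.4078) = 4.087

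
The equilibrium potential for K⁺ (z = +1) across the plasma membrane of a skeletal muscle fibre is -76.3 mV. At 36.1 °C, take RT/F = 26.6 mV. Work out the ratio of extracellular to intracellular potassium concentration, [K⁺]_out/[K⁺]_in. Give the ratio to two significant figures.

0.057

ln([out]/[in]) = E·z/(26.6) = -76.3 × 1 / 26.6 = -2.8684
[out]/[in] = e^(-2.8684) = 0.05679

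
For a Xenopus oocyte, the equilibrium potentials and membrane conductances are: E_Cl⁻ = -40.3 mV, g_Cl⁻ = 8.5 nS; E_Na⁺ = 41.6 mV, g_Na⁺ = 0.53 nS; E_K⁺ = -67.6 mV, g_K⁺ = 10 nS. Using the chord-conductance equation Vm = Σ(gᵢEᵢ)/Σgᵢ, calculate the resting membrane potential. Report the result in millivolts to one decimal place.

-52.4 mV

Σ gᵢEᵢ = 8.5·(-40.3) + 0.53·(41.6) + 10·(-67.6) = -996.50
Σ gᵢ = 8.5 + 0.53 + 10 = 19.03
Vm = -996.50 / 19.03 = -52.36 mV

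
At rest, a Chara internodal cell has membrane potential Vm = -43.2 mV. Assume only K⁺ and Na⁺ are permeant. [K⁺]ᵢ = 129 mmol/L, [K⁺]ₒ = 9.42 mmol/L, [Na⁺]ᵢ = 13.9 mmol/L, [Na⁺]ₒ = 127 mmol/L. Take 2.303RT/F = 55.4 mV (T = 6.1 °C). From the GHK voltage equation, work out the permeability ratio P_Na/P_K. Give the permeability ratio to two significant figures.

0.096

Let α = P_Na/P_K. GHK: Vm = 55.4·log₁₀[(Kₒ + α·Naₒ)/(Kᵢ + α·Naᵢ)].
10^(Vm/55.4) = 10^(-43.2/55.4) = 0.16604
So 0.16604·(Kᵢ + α·Naᵢ) = Kₒ + α·Naₒ → α = (0.16604·129.0 − 9.42) / (127.0 − 0.16604·13.9)
α = (21.42 − 9.42) / (127.0 − 2.308) = 12/124.7 = 0.09623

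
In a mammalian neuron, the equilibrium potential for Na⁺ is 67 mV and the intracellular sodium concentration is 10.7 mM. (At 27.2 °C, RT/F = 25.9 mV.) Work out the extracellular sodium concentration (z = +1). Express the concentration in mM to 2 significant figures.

Nernst: E = (25.9/1) · ln([out]/[in]), so ln([out]/[in]) = 67.0 × 1 / 25.9 = 2.5869.
[out]/[in] = e^(2.5869) = 13.29.
[out] = 13.29 × 10.7 = 142.2 mM.

140 mM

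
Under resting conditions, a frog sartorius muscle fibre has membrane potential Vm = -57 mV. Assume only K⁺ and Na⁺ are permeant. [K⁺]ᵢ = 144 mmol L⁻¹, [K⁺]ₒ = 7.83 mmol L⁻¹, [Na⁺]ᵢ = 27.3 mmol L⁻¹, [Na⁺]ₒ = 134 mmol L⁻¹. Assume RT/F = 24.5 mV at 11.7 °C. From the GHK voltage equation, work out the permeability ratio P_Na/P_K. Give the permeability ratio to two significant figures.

0.047

Let α = P_Na/P_K. GHK: Vm = 24.5·ln[(Kₒ + α·Naₒ)/(Kᵢ + α·Naᵢ)].
e^(Vm/24.5) = e^(-57.0/24.5) = 0.097634
So 0.097634·(Kᵢ + α·Naᵢ) = Kₒ + α·Naₒ → α = (0.097634·144.0 − 7.83) / (134.0 − 0.097634·27.3)
α = (14.06 − 7.83) / (134.0 − 2.665) = 6.229/131.3 = 0.04743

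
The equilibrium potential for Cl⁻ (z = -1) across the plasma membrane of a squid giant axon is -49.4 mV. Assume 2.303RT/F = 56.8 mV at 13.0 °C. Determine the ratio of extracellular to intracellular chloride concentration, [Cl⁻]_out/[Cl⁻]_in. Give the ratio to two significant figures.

log₁₀([out]/[in]) = E·z/(56.8) = -49.4 × -1 / 56.8 = 0.8697
[out]/[in] = 10^(0.8697) = 7.408

7.4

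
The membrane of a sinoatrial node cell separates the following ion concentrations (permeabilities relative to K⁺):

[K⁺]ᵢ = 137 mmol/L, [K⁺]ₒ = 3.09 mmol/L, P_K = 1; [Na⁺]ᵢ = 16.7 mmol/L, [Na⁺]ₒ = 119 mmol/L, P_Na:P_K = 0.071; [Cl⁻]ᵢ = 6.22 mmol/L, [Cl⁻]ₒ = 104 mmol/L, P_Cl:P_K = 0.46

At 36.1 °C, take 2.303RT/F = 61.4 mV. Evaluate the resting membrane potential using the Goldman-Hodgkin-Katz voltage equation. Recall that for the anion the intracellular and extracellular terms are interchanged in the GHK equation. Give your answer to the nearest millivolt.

-68 mV

Vm = 61.4 · log₁₀[(Σ P·[cation]ₒ + Σ P·[anion]ᵢ) / (Σ P·[cation]ᵢ + Σ P·[anion]ₒ)]
Numerator = 1×3.09 + 0.071×119 + 0.46×6.22 = 14.4
Denominator = 1×137 + 0.071×16.7 + 0.46×104 = 186
Vm = 61.4 · log₁₀(0.07741) = 61.4 × (-1.1112) = -68.23 mV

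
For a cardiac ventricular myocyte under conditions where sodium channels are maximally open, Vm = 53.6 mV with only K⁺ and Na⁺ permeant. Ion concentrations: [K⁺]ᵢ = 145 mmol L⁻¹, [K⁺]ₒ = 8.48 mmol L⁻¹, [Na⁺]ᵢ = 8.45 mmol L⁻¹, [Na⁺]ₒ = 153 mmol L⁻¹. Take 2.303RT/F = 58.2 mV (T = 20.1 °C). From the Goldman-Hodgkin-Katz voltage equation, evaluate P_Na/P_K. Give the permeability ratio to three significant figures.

Let α = P_Na/P_K. GHK: Vm = 58.2·log₁₀[(Kₒ + α·Naₒ)/(Kᵢ + α·Naᵢ)].
10^(Vm/58.2) = 10^(53.6/58.2) = 8.3361
So 8.3361·(Kᵢ + α·Naᵢ) = Kₒ + α·Naₒ → α = (8.3361·145.0 − 8.48) / (153.0 − 8.3361·8.45)
α = (1209 − 8.48) / (153.0 − 70.44) = 1200/82.56 = 14.54

14.5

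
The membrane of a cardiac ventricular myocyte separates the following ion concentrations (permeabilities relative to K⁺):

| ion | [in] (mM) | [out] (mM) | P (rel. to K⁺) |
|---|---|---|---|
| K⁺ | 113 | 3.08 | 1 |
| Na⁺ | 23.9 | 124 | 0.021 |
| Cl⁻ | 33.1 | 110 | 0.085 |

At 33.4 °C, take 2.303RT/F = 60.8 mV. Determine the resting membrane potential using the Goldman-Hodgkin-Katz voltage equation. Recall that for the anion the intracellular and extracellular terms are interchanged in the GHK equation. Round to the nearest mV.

Vm = 60.8 · log₁₀[(Σ P·[cation]ₒ + Σ P·[anion]ᵢ) / (Σ P·[cation]ᵢ + Σ P·[anion]ₒ)]
Numerator = 1×3.08 + 0.021×124 + 0.085×33.1 = 8.498
Denominator = 1×113 + 0.021×23.9 + 0.085×110 = 122.9
Vm = 60.8 · log₁₀(0.069169) = 60.8 × (-1.1601) = -70.53 mV

-71 mV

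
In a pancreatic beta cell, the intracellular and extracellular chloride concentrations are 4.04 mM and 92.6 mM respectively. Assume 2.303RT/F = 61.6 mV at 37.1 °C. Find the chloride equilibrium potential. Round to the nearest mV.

E = (61.6/z) · log₁₀([Cl⁻]_out/[Cl⁻]_in) with z = -1.
For an anion, dividing by z = -1 reverses the sign.
= (61.6/-1) · log₁₀(92.6/4.04) = -61.60 · log₁₀(22.92)
= -61.60 · (1.3602) = -83.79 mV

-84 mV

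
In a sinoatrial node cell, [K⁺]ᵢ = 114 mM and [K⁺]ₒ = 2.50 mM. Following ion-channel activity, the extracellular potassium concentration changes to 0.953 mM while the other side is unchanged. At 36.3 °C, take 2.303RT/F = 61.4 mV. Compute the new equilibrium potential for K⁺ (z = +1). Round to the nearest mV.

-128 mV

After the shift: [K⁺]_out = 0.953, [K⁺]_in = 114 mM.
E_new = (61.4/1)·log₁₀(0.953/114) = 61.40 · (-2.0778) = -127.58 mV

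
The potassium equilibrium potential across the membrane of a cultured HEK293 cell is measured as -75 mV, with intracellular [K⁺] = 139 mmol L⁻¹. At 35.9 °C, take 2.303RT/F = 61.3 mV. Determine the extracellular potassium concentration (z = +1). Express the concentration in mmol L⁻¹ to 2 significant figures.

8.3 mmol L⁻¹

Nernst: E = (61.3/1) · log₁₀([out]/[in]), so log₁₀([out]/[in]) = -75.0 × 1 / 61.3 = -1.2235.
[out]/[in] = 10^(-1.2235) = 0.05977.
[out] = 0.05977 × 139 = 8.309 mmol L⁻¹.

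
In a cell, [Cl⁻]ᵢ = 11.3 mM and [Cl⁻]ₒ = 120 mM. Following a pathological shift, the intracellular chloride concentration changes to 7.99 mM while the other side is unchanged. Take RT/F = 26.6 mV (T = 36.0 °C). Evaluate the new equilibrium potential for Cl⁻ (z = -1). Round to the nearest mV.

-72 mV

After the shift: [Cl⁻]_out = 120, [Cl⁻]_in = 7.99 mM.
E_new = (26.6/-1)·ln(120/7.99) = -26.60 · (2.7093) = -72.07 mV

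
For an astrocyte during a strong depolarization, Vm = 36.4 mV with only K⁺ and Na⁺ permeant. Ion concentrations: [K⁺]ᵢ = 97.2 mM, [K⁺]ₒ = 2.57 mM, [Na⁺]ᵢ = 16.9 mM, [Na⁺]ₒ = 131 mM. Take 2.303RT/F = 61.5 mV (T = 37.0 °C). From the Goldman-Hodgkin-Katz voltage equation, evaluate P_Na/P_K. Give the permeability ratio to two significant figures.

5.8

Let α = P_Na/P_K. GHK: Vm = 61.5·log₁₀[(Kₒ + α·Naₒ)/(Kᵢ + α·Naᵢ)].
10^(Vm/61.5) = 10^(36.4/61.5) = 3.9072
So 3.9072·(Kᵢ + α·Naᵢ) = Kₒ + α·Naₒ → α = (3.9072·97.2 − 2.57) / (131.0 − 3.9072·16.9)
α = (379.8 − 2.57) / (131.0 − 66.03) = 377.2/64.97 = 5.806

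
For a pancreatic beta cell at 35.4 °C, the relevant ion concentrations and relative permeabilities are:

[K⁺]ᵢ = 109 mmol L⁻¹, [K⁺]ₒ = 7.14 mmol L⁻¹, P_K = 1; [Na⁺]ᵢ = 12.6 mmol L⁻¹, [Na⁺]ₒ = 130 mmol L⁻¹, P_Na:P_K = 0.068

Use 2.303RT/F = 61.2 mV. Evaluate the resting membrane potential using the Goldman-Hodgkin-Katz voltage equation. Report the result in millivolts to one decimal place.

Vm = 61.2 · log₁₀[(Σ P·[cation]ₒ + Σ P·[anion]ᵢ) / (Σ P·[cation]ᵢ + Σ P·[anion]ₒ)]
Numerator = 1×7.14 + 0.068×130 = 15.98
Denominator = 1×109 + 0.068×12.6 = 109.9
Vm = 61.2 · log₁₀(0.14546) = 61.2 × (-0.8373) = -51.24 mV

-51.2 mV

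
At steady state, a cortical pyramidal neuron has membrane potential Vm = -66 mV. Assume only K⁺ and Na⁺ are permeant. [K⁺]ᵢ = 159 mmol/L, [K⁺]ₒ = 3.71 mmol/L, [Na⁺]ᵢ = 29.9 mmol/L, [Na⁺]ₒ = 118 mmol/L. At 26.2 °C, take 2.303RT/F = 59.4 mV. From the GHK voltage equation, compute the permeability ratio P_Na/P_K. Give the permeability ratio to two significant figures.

0.074

Let α = P_Na/P_K. GHK: Vm = 59.4·log₁₀[(Kₒ + α·Naₒ)/(Kᵢ + α·Naᵢ)].
10^(Vm/59.4) = 10^(-66.0/59.4) = 0.077426
So 0.077426·(Kᵢ + α·Naᵢ) = Kₒ + α·Naₒ → α = (0.077426·159.0 − 3.71) / (118.0 − 0.077426·29.9)
α = (12.31 − 3.71) / (118.0 − 2.315) = 8.601/115.7 = 0.07435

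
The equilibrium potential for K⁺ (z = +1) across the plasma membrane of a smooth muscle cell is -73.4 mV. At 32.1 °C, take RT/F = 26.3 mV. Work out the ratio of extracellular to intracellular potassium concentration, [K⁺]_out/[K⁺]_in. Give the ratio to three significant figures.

0.0614

ln([out]/[in]) = E·z/(26.3) = -73.4 × 1 / 26.3 = -2.7909
[out]/[in] = e^(-2.7909) = 0.06137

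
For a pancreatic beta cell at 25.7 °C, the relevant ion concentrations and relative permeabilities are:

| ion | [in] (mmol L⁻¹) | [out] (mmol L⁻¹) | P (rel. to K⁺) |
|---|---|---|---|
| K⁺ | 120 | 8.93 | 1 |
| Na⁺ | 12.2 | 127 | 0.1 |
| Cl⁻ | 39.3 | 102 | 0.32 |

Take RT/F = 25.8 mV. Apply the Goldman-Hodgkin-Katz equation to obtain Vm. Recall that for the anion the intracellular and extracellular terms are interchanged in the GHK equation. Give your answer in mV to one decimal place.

-38.8 mV

Vm = 25.8 · ln[(Σ P·[cation]ₒ + Σ P·[anion]ᵢ) / (Σ P·[cation]ᵢ + Σ P·[anion]ₒ)]
Numerator = 1×8.93 + 0.1×127 + 0.32×39.3 = 34.21
Denominator = 1×120 + 0.1×12.2 + 0.32×102 = 153.9
Vm = 25.8 · ln(0.22232) = 25.8 × (-1.5036) = -38.79 mV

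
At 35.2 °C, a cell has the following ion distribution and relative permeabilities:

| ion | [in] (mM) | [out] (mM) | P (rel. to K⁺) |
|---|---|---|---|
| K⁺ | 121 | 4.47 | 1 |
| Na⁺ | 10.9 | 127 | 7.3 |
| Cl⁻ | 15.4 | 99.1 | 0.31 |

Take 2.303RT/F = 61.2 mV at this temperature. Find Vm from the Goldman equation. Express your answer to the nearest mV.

Vm = 61.2 · log₁₀[(Σ P·[cation]ₒ + Σ P·[anion]ᵢ) / (Σ P·[cation]ᵢ + Σ P·[anion]ₒ)]
Numerator = 1×4.47 + 7.3×127 + 0.31×15.4 = 936.3
Denominator = 1×121 + 7.3×10.9 + 0.31×99.1 = 231.3
Vm = 61.2 · log₁₀(4.0483) = 61.2 × (0.6073) = 37.17 mV

37 mV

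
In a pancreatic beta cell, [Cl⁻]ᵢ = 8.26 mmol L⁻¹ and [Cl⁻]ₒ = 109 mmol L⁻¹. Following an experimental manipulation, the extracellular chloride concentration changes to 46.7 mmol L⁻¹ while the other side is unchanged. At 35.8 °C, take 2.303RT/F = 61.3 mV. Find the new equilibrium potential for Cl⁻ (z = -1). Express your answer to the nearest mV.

After the shift: [Cl⁻]_out = 46.7, [Cl⁻]_in = 8.26 mmol L⁻¹.
E_new = (61.3/-1)·log₁₀(46.7/8.26) = -61.30 · (0.7523) = -46.12 mV

-46 mV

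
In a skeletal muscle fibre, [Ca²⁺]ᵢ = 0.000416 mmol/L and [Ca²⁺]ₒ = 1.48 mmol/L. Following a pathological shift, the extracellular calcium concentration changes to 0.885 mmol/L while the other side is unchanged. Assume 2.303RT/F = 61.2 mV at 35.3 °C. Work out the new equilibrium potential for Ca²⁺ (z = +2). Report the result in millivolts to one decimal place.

After the shift: [Ca²⁺]_out = 0.885, [Ca²⁺]_in = 0.000416 mmol/L.
E_new = (61.2/2)·log₁₀(0.885/0.000416) = 30.60 · (3.3278) = 101.83 mV

101.8 mV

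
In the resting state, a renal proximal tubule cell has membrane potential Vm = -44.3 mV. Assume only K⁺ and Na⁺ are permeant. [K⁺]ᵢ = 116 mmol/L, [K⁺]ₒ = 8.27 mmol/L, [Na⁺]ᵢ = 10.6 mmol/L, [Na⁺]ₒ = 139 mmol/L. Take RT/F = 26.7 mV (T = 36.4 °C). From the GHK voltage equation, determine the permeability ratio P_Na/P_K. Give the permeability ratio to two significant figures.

Let α = P_Na/P_K. GHK: Vm = 26.7·ln[(Kₒ + α·Naₒ)/(Kᵢ + α·Naᵢ)].
e^(Vm/26.7) = e^(-44.3/26.7) = 0.1903
So 0.1903·(Kᵢ + α·Naᵢ) = Kₒ + α·Naₒ → α = (0.1903·116.0 − 8.27) / (139.0 − 0.1903·10.6)
α = (22.07 − 8.27) / (139.0 − 2.017) = 13.8/137 = 0.1008

0.10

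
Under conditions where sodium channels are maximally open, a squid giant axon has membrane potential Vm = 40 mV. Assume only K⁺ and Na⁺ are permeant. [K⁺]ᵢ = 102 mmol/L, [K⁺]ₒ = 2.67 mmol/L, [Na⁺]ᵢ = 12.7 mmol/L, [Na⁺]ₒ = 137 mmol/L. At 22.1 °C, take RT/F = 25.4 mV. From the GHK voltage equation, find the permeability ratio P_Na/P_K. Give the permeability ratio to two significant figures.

6.5

Let α = P_Na/P_K. GHK: Vm = 25.4·ln[(Kₒ + α·Naₒ)/(Kᵢ + α·Naᵢ)].
e^(Vm/25.4) = e^(40.0/25.4) = 4.8298
So 4.8298·(Kᵢ + α·Naᵢ) = Kₒ + α·Naₒ → α = (4.8298·102.0 − 2.67) / (137.0 − 4.8298·12.7)
α = (492.6 − 2.67) / (137.0 − 61.34) = 490/75.66 = 6.476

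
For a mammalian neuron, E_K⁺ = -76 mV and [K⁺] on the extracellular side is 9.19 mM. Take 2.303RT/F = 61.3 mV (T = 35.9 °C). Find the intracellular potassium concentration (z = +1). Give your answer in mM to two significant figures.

Nernst: E = (61.3/1) · log₁₀([out]/[in]), so log₁₀([out]/[in]) = -76.0 × 1 / 61.3 = -1.2398.
[out]/[in] = 10^(-1.2398) = 0.05757.
[in] = 9.19 / 0.05757 = 159.6 mM.

160 mM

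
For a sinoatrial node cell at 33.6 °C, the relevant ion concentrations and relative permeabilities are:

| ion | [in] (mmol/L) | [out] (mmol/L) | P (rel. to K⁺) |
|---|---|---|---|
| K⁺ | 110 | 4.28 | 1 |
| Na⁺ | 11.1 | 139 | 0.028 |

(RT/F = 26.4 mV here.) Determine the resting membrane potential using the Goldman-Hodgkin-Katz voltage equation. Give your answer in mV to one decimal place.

-68.7 mV

Vm = 26.4 · ln[(Σ P·[cation]ₒ + Σ P·[anion]ᵢ) / (Σ P·[cation]ᵢ + Σ P·[anion]ₒ)]
Numerator = 1×4.28 + 0.028×139 = 8.172
Denominator = 1×110 + 0.028×11.1 = 110.3
Vm = 26.4 · ln(0.074082) = 26.4 × (-2.6026) = -68.71 mV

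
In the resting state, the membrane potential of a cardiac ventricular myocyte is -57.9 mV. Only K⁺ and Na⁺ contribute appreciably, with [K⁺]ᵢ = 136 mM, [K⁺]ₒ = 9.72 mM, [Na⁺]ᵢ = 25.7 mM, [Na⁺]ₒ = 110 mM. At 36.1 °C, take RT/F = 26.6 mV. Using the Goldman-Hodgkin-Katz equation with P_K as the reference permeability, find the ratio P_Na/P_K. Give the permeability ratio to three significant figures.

Let α = P_Na/P_K. GHK: Vm = 26.6·ln[(Kₒ + α·Naₒ)/(Kᵢ + α·Naᵢ)].
e^(Vm/26.6) = e^(-57.9/26.6) = 0.11342
So 0.11342·(Kᵢ + α·Naᵢ) = Kₒ + α·Naₒ → α = (0.11342·136.0 − 9.72) / (110.0 − 0.11342·25.7)
α = (15.42 − 9.72) / (110.0 − 2.915) = 5.705/107.1 = 0.05327

0.0533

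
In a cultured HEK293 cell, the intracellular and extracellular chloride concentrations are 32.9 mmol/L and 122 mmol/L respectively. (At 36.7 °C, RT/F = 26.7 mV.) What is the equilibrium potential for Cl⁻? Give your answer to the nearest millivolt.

-35 mV

E = (26.7/z) · ln([Cl⁻]_out/[Cl⁻]_in) with z = -1.
For an anion, dividing by z = -1 reverses the sign.
= (26.7/-1) · ln(122/32.9) = -26.70 · ln(3.708)
= -26.70 · (1.3105) = -34.99 mV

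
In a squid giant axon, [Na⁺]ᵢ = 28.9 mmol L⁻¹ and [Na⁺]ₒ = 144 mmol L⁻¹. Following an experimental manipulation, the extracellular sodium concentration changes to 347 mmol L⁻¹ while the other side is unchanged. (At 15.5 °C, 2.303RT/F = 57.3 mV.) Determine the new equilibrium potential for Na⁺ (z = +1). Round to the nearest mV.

After the shift: [Na⁺]_out = 347, [Na⁺]_in = 28.9 mmol L⁻¹.
E_new = (57.3/1)·log₁₀(347/28.9) = 57.30 · (1.0794) = 61.85 mV

62 mV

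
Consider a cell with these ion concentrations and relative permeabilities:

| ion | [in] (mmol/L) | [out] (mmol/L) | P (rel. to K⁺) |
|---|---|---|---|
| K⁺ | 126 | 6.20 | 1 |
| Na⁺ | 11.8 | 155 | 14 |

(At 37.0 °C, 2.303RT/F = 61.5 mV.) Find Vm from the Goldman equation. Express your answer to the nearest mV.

54 mV

Vm = 61.5 · log₁₀[(Σ P·[cation]ₒ + Σ P·[anion]ᵢ) / (Σ P·[cation]ᵢ + Σ P·[anion]ₒ)]
Numerator = 1×6.20 + 14×155 = 2176
Denominator = 1×126 + 14×11.8 = 291.2
Vm = 61.5 · log₁₀(7.4732) = 61.5 × (0.8735) = 53.72 mV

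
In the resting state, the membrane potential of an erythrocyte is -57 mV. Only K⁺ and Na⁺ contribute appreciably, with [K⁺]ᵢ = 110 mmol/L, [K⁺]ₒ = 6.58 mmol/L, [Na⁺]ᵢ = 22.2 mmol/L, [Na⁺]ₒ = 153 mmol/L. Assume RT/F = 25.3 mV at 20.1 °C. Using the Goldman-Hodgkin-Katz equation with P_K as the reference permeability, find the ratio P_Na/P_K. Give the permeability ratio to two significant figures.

0.033

Let α = P_Na/P_K. GHK: Vm = 25.3·ln[(Kₒ + α·Naₒ)/(Kᵢ + α·Naᵢ)].
e^(Vm/25.3) = e^(-57.0/25.3) = 0.10509
So 0.10509·(Kᵢ + α·Naᵢ) = Kₒ + α·Naₒ → α = (0.10509·110.0 − 6.58) / (153.0 − 0.10509·22.2)
α = (11.56 − 6.58) / (153.0 − 2.333) = 4.98/150.7 = 0.03305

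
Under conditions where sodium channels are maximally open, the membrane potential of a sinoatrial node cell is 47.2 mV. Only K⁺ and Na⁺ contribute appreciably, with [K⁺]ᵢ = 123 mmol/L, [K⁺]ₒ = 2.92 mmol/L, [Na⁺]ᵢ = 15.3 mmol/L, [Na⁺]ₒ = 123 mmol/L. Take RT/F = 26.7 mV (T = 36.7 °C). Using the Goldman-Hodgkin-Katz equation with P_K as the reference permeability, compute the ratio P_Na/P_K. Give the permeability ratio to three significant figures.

21.5

Let α = P_Na/P_K. GHK: Vm = 26.7·ln[(Kₒ + α·Naₒ)/(Kᵢ + α·Naᵢ)].
e^(Vm/26.7) = e^(47.2/26.7) = 5.8579
So 5.8579·(Kᵢ + α·Naᵢ) = Kₒ + α·Naₒ → α = (5.8579·123.0 − 2.92) / (123.0 − 5.8579·15.3)
α = (720.5 − 2.92) / (123.0 − 89.63) = 717.6/33.37 = 21.5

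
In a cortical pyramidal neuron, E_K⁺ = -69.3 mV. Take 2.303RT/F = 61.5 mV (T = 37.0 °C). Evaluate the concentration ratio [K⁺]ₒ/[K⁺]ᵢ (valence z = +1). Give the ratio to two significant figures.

log₁₀([out]/[in]) = E·z/(61.5) = -69.3 × 1 / 61.5 = -1.1268
[out]/[in] = 10^(-1.1268) = 0.07467

0.075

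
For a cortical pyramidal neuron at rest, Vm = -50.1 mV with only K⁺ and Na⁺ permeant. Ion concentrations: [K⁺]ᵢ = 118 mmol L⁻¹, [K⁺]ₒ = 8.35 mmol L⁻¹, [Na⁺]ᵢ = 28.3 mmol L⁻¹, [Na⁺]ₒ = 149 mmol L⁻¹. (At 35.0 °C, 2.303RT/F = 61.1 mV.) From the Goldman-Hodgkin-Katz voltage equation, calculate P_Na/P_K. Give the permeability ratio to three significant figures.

0.0657

Let α = P_Na/P_K. GHK: Vm = 61.1·log₁₀[(Kₒ + α·Naₒ)/(Kᵢ + α·Naᵢ)].
10^(Vm/61.1) = 10^(-50.1/61.1) = 0.15137
So 0.15137·(Kᵢ + α·Naᵢ) = Kₒ + α·Naₒ → α = (0.15137·118.0 − 8.35) / (149.0 − 0.15137·28.3)
α = (17.86 − 8.35) / (149.0 − 4.284) = 9.511/144.7 = 0.06572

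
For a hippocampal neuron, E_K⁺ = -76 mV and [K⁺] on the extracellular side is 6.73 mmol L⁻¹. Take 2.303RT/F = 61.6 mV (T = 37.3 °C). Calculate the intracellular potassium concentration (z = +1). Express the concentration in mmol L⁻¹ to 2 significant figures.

120 mmol L⁻¹

Nernst: E = (61.6/1) · log₁₀([out]/[in]), so log₁₀([out]/[in]) = -76.0 × 1 / 61.6 = -1.2338.
[out]/[in] = 10^(-1.2338) = 0.05838.
[in] = 6.73 / 0.05838 = 115.3 mmol L⁻¹.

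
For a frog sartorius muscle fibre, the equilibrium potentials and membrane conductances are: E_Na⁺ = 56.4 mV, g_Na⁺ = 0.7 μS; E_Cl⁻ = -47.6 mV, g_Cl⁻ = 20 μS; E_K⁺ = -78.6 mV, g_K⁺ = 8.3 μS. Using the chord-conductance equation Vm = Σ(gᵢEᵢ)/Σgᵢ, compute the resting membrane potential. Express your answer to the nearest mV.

-54 mV

Σ gᵢEᵢ = 0.7·(56.4) + 20·(-47.6) + 8.3·(-78.6) = -1564.90
Σ gᵢ = 0.7 + 20 + 8.3 = 29
Vm = -1564.90 / 29 = -53.96 mV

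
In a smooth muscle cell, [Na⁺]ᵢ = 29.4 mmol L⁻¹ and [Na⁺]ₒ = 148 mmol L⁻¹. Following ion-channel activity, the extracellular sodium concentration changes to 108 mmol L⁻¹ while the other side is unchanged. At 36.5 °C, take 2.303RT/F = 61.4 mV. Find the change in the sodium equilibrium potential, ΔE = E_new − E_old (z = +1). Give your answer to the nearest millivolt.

E_old = (61.4/1)·log₁₀(148/29.4) = 43.10 mV
E_new = (61.4/1)·log₁₀(108/29.4) = 34.70 mV
ΔE = 34.70 − (43.10) = -8.40 mV

-8 mV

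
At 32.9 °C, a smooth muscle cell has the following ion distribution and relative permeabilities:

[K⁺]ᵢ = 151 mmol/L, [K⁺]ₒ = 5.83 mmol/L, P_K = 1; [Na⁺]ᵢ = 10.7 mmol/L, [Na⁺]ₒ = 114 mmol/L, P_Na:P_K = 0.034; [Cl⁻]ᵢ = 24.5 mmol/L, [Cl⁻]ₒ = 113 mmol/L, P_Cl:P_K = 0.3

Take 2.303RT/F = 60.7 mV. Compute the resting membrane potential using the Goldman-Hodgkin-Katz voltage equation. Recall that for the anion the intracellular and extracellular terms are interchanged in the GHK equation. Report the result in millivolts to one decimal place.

Vm = 60.7 · log₁₀[(Σ P·[cation]ₒ + Σ P·[anion]ᵢ) / (Σ P·[cation]ᵢ + Σ P·[anion]ₒ)]
Numerator = 1×5.83 + 0.034×114 + 0.3×24.5 = 17.06
Denominator = 1×151 + 0.034×10.7 + 0.3×113 = 185.3
Vm = 60.7 · log₁₀(0.092063) = 60.7 × (-1.0359) = -62.88 mV

-62.9 mV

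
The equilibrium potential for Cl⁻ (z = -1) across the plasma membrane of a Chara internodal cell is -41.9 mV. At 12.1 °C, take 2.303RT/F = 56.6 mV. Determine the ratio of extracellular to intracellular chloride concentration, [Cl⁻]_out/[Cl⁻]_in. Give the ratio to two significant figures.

5.5

log₁₀([out]/[in]) = E·z/(56.6) = -41.9 × -1 / 56.6 = 0.7403
[out]/[in] = 10^(0.7403) = 5.499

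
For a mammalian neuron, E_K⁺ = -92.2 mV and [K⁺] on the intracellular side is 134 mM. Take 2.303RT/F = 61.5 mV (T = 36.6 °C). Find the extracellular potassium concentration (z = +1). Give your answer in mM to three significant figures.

4.25 mM

Nernst: E = (61.5/1) · log₁₀([out]/[in]), so log₁₀([out]/[in]) = -92.2 × 1 / 61.5 = -1.4992.
[out]/[in] = 10^(-1.4992) = 0.03168.
[out] = 0.03168 × 134 = 4.245 mM.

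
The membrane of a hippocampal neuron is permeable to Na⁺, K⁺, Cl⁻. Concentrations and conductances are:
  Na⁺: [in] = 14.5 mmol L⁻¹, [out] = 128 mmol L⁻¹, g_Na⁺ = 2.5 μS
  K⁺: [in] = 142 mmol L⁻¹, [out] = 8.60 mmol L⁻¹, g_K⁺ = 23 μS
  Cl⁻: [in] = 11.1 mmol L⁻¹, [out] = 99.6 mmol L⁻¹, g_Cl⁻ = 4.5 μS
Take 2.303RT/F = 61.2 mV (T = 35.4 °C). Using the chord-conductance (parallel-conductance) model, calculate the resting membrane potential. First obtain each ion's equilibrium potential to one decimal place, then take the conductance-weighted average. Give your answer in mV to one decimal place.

-61.0 mV

E_Na⁺ = (61.2/1)·log₁₀(128/14.5) = 57.9 mV
E_K⁺ = (61.2/1)·log₁₀(8.60/142) = -74.5 mV
E_Cl⁻ = (61.2/-1)·log₁₀(99.6/11.1) = -58.3 mV
Vm = (Σ gᵢEᵢ)/(Σ gᵢ) = (2.5·57.9 + 23·-74.5 + 4.5·-58.3) / (2.5 + 23 + 4.5)
= -1831.10 / 30 = -61.04 mV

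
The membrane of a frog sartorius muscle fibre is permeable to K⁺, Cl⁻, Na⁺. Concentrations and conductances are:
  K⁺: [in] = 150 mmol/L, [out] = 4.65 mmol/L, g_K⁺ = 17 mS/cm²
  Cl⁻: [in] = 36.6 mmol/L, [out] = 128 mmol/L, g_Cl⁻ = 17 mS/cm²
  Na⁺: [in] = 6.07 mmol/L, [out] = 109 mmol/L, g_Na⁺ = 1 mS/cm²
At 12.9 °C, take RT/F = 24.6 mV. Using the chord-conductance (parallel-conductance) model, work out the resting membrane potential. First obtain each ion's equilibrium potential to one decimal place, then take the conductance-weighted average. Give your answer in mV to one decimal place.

E_K⁺ = (24.6/1)·ln(4.65/150) = -85.5 mV
E_Cl⁻ = (24.6/-1)·ln(128/36.6) = -30.8 mV
E_Na⁺ = (24.6/1)·ln(109/6.07) = 71.0 mV
Vm = (Σ gᵢEᵢ)/(Σ gᵢ) = (17·-85.5 + 17·-30.8 + 1·71.0) / (17 + 17 + 1)
= -1906.10 / 35 = -54.46 mV

-54.5 mV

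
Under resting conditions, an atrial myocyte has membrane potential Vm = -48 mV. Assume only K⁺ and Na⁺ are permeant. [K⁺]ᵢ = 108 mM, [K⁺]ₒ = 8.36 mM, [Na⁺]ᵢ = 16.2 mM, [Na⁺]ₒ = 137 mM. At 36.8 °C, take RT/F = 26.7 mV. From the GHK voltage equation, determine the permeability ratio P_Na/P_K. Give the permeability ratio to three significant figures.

0.0710

Let α = P_Na/P_K. GHK: Vm = 26.7·ln[(Kₒ + α·Naₒ)/(Kᵢ + α·Naᵢ)].
e^(Vm/26.7) = e^(-48.0/26.7) = 0.16567
So 0.16567·(Kᵢ + α·Naᵢ) = Kₒ + α·Naₒ → α = (0.16567·108.0 − 8.36) / (137.0 − 0.16567·16.2)
α = (17.89 − 8.36) / (137.0 − 2.684) = 9.532/134.3 = 0.07097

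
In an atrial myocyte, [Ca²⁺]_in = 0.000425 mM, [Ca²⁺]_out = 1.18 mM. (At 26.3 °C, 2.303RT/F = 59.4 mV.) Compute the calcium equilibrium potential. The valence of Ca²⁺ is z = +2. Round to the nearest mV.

E = (59.4/z) · log₁₀([Ca²⁺]_out/[Ca²⁺]_in) with z = +2.
= (59.4/2) · log₁₀(1.18/0.000425) = 29.70 · log₁₀(2776)
= 29.70 · (3.4435) = 102.27 mV

102 mV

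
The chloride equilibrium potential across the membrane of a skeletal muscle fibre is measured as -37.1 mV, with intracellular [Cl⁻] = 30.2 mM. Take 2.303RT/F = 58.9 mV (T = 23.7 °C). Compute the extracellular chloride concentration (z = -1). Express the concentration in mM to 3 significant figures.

129 mM

Nernst: E = (58.9/-1) · log₁₀([out]/[in]), so log₁₀([out]/[in]) = -37.1 × -1 / 58.9 = 0.6299.
[out]/[in] = 10^(0.6299) = 4.265.
[out] = 4.265 × 30.2 = 128.8 mM.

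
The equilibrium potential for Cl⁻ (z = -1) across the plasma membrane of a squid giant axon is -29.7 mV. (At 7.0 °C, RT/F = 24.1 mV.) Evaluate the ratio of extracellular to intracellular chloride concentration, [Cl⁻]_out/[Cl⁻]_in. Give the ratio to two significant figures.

ln([out]/[in]) = E·z/(24.1) = -29.7 × -1 / 24.1 = 1.2324
[out]/[in] = e^(1.2324) = 3.429

3.4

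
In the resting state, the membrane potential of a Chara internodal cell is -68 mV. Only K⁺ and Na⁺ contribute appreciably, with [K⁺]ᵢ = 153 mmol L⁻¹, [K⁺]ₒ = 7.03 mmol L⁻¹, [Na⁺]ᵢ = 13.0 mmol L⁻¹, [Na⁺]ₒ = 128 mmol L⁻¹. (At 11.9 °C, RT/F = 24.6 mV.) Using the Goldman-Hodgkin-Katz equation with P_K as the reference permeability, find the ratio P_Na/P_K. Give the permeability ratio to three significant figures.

Let α = P_Na/P_K. GHK: Vm = 24.6·ln[(Kₒ + α·Naₒ)/(Kᵢ + α·Naᵢ)].
e^(Vm/24.6) = e^(-68.0/24.6) = 0.063025
So 0.063025·(Kᵢ + α·Naᵢ) = Kₒ + α·Naₒ → α = (0.063025·153.0 − 7.03) / (128.0 − 0.063025·13.0)
α = (9.643 − 7.03) / (128.0 − 0.8193) = 2.613/127.2 = 0.02054

0.0205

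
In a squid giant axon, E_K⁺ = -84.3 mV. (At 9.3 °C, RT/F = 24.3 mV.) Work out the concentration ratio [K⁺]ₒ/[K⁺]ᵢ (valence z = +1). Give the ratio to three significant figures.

0.0311

ln([out]/[in]) = E·z/(24.3) = -84.3 × 1 / 24.3 = -3.4691
[out]/[in] = e^(-3.4691) = 0.03114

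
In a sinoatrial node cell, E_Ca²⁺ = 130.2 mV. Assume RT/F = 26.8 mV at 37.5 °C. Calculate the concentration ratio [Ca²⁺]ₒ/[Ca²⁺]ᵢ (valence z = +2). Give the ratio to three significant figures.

ln([out]/[in]) = E·z/(26.8) = 130.2 × 2 / 26.8 = 9.7164
[out]/[in] = e^(9.7164) = 1.659e+04

16600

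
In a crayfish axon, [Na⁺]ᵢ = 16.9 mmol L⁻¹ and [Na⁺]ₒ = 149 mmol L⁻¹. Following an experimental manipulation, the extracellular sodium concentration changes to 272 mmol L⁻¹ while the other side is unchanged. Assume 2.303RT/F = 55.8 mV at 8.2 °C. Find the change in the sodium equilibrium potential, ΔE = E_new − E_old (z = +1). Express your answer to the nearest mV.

E_old = (55.8/1)·log₁₀(149/16.9) = 52.75 mV
E_new = (55.8/1)·log₁₀(272/16.9) = 67.33 mV
ΔE = 67.33 − (52.75) = 14.59 mV

15 mV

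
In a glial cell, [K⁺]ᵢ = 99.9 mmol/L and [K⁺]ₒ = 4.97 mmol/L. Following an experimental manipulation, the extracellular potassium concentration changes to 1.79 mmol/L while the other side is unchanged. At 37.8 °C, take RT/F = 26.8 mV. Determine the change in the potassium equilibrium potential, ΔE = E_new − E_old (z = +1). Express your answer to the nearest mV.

-27 mV

E_old = (26.8/1)·ln(4.97/99.9) = -80.42 mV
E_new = (26.8/1)·ln(1.79/99.9) = -107.79 mV
ΔE = -107.79 − (-80.42) = -27.37 mV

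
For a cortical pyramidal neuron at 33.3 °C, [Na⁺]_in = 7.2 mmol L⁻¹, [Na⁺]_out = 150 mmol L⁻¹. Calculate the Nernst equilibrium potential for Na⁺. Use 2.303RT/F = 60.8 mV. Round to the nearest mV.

E = (60.8/z) · log₁₀([Na⁺]_out/[Na⁺]_in) with z = +1.
= (60.8/1) · log₁₀(150/7.2) = 60.80 · log₁₀(20.83)
= 60.80 · (1.3188) = 80.18 mV

80 mV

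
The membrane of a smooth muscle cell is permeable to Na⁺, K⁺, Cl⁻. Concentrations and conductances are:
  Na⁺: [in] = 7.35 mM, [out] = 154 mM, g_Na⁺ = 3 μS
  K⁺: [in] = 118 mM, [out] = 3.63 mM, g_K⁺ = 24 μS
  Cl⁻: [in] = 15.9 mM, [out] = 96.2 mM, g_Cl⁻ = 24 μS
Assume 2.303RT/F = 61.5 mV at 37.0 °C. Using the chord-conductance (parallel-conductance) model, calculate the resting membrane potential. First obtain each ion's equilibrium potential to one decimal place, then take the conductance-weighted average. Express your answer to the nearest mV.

E_Na⁺ = (61.5/1)·log₁₀(154/7.35) = 81.3 mV
E_K⁺ = (61.5/1)·log₁₀(3.63/118) = -93.0 mV
E_Cl⁻ = (61.5/-1)·log₁₀(96.2/15.9) = -48.1 mV
Vm = (Σ gᵢEᵢ)/(Σ gᵢ) = (3·81.3 + 24·-93.0 + 24·-48.1) / (3 + 24 + 24)
= -3142.50 / 51 = -61.62 mV

-62 mV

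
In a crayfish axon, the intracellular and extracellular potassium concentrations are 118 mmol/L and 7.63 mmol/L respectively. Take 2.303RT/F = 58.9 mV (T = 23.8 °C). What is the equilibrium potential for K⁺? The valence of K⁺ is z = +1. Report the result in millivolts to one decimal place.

-70.1 mV

E = (58.9/z) · log₁₀([K⁺]_out/[K⁺]_in) with z = +1.
= (58.9/1) · log₁₀(7.63/118) = 58.90 · log₁₀(0.06466)
= 58.90 · (-1.1894) = -70.05 mV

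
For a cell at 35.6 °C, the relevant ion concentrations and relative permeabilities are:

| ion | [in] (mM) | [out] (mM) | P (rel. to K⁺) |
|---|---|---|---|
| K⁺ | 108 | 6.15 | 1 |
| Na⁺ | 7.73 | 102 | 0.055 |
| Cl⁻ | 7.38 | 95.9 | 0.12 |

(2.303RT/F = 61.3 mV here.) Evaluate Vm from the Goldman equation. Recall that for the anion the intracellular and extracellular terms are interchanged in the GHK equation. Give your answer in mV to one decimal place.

Vm = 61.3 · log₁₀[(Σ P·[cation]ₒ + Σ P·[anion]ᵢ) / (Σ P·[cation]ᵢ + Σ P·[anion]ₒ)]
Numerator = 1×6.15 + 0.055×102 + 0.12×7.38 = 12.65
Denominator = 1×108 + 0.055×7.73 + 0.12×95.9 = 119.9
Vm = 61.3 · log₁₀(0.10544) = 61.3 × (-0.9770) = -59.89 mV

-59.9 mV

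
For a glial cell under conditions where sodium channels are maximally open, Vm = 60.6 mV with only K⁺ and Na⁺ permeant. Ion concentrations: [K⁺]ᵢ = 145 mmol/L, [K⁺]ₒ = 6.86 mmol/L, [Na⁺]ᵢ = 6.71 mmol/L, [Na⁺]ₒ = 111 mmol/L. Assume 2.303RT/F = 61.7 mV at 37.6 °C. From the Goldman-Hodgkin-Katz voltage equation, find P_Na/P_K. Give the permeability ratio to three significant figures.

29.7

Let α = P_Na/P_K. GHK: Vm = 61.7·log₁₀[(Kₒ + α·Naₒ)/(Kᵢ + α·Naᵢ)].
10^(Vm/61.7) = 10^(60.6/61.7) = 9.5978
So 9.5978·(Kᵢ + α·Naᵢ) = Kₒ + α·Naₒ → α = (9.5978·145.0 − 6.86) / (111.0 − 9.5978·6.71)
α = (1392 − 6.86) / (111.0 − 64.4) = 1385/46.6 = 29.72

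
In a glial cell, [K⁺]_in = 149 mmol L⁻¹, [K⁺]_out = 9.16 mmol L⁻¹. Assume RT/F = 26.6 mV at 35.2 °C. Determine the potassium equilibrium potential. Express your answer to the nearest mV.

-74 mV

E = (26.6/z) · ln([K⁺]_out/[K⁺]_in) with z = +1.
= (26.6/1) · ln(9.16/149) = 26.60 · ln(0.06148)
= 26.60 · (-2.7891) = -74.19 mV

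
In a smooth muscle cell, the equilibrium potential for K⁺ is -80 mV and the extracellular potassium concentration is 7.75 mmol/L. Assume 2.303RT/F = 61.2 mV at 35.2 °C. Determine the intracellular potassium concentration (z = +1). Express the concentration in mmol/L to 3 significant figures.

157 mmol/L

Nernst: E = (61.2/1) · log₁₀([out]/[in]), so log₁₀([out]/[in]) = -80.0 × 1 / 61.2 = -1.3072.
[out]/[in] = 10^(-1.3072) = 0.0493.
[in] = 7.75 / 0.0493 = 157.2 mmol/L.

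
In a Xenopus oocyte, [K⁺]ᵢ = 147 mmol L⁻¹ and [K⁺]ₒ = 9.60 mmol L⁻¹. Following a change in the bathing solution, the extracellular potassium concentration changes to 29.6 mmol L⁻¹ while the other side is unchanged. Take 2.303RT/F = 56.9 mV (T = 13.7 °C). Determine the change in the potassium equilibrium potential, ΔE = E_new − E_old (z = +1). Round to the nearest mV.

E_old = (56.9/1)·log₁₀(9.60/147) = -67.43 mV
E_new = (56.9/1)·log₁₀(29.6/147) = -39.60 mV
ΔE = -39.60 − (-67.43) = 27.83 mV

28 mV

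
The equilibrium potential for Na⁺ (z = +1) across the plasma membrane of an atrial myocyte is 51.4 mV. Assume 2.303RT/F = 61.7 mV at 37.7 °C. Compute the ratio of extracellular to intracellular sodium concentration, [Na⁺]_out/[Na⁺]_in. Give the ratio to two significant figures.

6.8

log₁₀([out]/[in]) = E·z/(61.7) = 51.4 × 1 / 61.7 = 0.8331
[out]/[in] = 10^(0.8331) = 6.809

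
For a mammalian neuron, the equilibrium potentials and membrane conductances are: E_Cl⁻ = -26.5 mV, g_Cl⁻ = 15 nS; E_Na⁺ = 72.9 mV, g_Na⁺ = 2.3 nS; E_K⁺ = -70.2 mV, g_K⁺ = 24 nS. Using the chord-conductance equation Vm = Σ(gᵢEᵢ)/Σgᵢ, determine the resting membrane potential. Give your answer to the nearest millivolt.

-46 mV

Σ gᵢEᵢ = 15·(-26.5) + 2.3·(72.9) + 24·(-70.2) = -1914.63
Σ gᵢ = 15 + 2.3 + 24 = 41.3
Vm = -1914.63 / 41.3 = -46.36 mV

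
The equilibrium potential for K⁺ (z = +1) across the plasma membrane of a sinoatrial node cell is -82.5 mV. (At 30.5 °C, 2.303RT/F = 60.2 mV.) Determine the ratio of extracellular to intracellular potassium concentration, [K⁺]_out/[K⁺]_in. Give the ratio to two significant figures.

0.043

log₁₀([out]/[in]) = E·z/(60.2) = -82.5 × 1 / 60.2 = -1.3704
[out]/[in] = 10^(-1.3704) = 0.04262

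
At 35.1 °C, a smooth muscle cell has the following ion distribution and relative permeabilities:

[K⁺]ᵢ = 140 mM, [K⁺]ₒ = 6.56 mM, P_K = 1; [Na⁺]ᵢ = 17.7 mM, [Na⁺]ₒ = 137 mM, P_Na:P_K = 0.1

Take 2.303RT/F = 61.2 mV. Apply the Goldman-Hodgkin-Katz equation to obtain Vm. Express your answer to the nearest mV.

Vm = 61.2 · log₁₀[(Σ P·[cation]ₒ + Σ P·[anion]ᵢ) / (Σ P·[cation]ᵢ + Σ P·[anion]ₒ)]
Numerator = 1×6.56 + 0.1×137 = 20.26
Denominator = 1×140 + 0.1×17.7 = 141.8
Vm = 61.2 · log₁₀(0.14291) = 61.2 × (-0.8449) = -51.71 mV

-52 mV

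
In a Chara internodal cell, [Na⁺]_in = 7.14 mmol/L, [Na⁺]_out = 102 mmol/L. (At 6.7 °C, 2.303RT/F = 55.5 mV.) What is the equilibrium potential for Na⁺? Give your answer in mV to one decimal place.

E = (55.5/z) · log₁₀([Na⁺]_out/[Na⁺]_in) with z = +1.
= (55.5/1) · log₁₀(102/7.14) = 55.50 · log₁₀(14.29)
= 55.50 · (1.1549) = 64.10 mV

64.1 mV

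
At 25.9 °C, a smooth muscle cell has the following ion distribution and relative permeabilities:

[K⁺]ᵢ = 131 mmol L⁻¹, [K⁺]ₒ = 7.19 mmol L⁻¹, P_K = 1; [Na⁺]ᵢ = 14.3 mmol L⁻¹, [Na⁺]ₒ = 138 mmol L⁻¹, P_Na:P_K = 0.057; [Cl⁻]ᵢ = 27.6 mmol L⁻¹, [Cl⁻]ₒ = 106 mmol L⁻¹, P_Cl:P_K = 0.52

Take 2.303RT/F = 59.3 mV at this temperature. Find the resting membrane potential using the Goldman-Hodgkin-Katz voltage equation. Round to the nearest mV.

Vm = 59.3 · log₁₀[(Σ P·[cation]ₒ + Σ P·[anion]ᵢ) / (Σ P·[cation]ᵢ + Σ P·[anion]ₒ)]
Numerator = 1×7.19 + 0.057×138 + 0.52×27.6 = 29.41
Denominator = 1×131 + 0.057×14.3 + 0.52×106 = 186.9
Vm = 59.3 · log₁₀(0.15732) = 59.3 × (-0.8032) = -47.63 mV

-48 mV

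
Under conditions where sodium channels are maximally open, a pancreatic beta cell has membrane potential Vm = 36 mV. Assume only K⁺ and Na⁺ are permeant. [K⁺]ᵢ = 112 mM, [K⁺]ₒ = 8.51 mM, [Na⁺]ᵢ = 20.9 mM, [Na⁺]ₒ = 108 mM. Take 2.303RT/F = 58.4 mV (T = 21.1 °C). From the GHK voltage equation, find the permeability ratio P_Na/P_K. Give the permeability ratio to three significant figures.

Let α = P_Na/P_K. GHK: Vm = 58.4·log₁₀[(Kₒ + α·Naₒ)/(Kᵢ + α·Naᵢ)].
10^(Vm/58.4) = 10^(36.0/58.4) = 4.1346
So 4.1346·(Kᵢ + α·Naᵢ) = Kₒ + α·Naₒ → α = (4.1346·112.0 − 8.51) / (108.0 − 4.1346·20.9)
α = (463.1 − 8.51) / (108.0 − 86.41) = 454.6/21.59 = 21.06

21.1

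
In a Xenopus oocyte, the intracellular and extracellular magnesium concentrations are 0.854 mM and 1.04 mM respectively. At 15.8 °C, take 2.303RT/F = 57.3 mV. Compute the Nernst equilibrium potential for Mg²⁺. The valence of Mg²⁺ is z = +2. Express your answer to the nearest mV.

E = (57.3/z) · log₁₀([Mg²⁺]_out/[Mg²⁺]_in) with z = +2.
= (57.3/2) · log₁₀(1.04/0.854) = 28.65 · log₁₀(1.218)
= 28.65 · (0.0856) = 2.45 mV

2 mV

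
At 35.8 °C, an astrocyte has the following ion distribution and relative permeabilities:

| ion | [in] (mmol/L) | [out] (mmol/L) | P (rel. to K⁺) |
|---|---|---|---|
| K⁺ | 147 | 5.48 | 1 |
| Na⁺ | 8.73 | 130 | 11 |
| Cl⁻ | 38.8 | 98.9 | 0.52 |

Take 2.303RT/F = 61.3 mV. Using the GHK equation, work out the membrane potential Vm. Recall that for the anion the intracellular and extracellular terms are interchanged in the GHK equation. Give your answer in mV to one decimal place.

42.5 mV

Vm = 61.3 · log₁₀[(Σ P·[cation]ₒ + Σ P·[anion]ᵢ) / (Σ P·[cation]ᵢ + Σ P·[anion]ₒ)]
Numerator = 1×5.48 + 11×130 + 0.52×38.8 = 1456
Denominator = 1×147 + 11×8.73 + 0.52×98.9 = 294.5
Vm = 61.3 · log₁₀(4.9435) = 61.3 × (0.6940) = 42.54 mV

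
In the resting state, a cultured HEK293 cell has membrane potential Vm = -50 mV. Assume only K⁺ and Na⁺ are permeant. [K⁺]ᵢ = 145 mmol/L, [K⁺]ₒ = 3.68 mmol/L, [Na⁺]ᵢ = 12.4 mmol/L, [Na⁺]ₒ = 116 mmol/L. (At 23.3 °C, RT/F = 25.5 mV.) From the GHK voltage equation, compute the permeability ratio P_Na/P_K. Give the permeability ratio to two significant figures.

0.15

Let α = P_Na/P_K. GHK: Vm = 25.5·ln[(Kₒ + α·Naₒ)/(Kᵢ + α·Naᵢ)].
e^(Vm/25.5) = e^(-50.0/25.5) = 0.14075
So 0.14075·(Kᵢ + α·Naᵢ) = Kₒ + α·Naₒ → α = (0.14075·145.0 − 3.68) / (116.0 − 0.14075·12.4)
α = (20.41 − 3.68) / (116.0 − 1.745) = 16.73/114.3 = 0.1464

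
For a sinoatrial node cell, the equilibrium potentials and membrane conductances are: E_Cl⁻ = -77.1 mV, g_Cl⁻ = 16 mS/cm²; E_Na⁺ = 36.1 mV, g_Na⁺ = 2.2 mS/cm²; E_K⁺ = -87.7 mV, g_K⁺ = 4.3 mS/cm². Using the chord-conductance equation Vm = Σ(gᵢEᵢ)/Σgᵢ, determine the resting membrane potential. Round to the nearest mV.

-68 mV

Σ gᵢEᵢ = 16·(-77.1) + 2.2·(36.1) + 4.3·(-87.7) = -1531.29
Σ gᵢ = 16 + 2.2 + 4.3 = 22.5
Vm = -1531.29 / 22.5 = -68.06 mV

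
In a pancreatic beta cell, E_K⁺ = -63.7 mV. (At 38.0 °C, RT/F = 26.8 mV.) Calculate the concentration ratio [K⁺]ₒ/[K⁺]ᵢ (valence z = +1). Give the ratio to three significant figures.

ln([out]/[in]) = E·z/(26.8) = -63.7 × 1 / 26.8 = -2.3769
[out]/[in] = e^(-2.3769) = 0.09284

0.0928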